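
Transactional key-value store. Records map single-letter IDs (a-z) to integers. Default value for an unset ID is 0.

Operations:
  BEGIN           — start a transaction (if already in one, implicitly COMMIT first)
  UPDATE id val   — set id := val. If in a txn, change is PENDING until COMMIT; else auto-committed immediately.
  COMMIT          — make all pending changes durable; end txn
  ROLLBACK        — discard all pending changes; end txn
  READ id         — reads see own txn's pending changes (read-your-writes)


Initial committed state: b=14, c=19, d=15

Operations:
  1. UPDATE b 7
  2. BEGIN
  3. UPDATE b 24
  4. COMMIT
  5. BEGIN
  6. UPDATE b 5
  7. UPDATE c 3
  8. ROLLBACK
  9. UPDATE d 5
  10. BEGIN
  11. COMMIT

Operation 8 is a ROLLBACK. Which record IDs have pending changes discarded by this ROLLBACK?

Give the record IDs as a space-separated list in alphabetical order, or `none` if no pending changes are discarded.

Answer: b c

Derivation:
Initial committed: {b=14, c=19, d=15}
Op 1: UPDATE b=7 (auto-commit; committed b=7)
Op 2: BEGIN: in_txn=True, pending={}
Op 3: UPDATE b=24 (pending; pending now {b=24})
Op 4: COMMIT: merged ['b'] into committed; committed now {b=24, c=19, d=15}
Op 5: BEGIN: in_txn=True, pending={}
Op 6: UPDATE b=5 (pending; pending now {b=5})
Op 7: UPDATE c=3 (pending; pending now {b=5, c=3})
Op 8: ROLLBACK: discarded pending ['b', 'c']; in_txn=False
Op 9: UPDATE d=5 (auto-commit; committed d=5)
Op 10: BEGIN: in_txn=True, pending={}
Op 11: COMMIT: merged [] into committed; committed now {b=24, c=19, d=5}
ROLLBACK at op 8 discards: ['b', 'c']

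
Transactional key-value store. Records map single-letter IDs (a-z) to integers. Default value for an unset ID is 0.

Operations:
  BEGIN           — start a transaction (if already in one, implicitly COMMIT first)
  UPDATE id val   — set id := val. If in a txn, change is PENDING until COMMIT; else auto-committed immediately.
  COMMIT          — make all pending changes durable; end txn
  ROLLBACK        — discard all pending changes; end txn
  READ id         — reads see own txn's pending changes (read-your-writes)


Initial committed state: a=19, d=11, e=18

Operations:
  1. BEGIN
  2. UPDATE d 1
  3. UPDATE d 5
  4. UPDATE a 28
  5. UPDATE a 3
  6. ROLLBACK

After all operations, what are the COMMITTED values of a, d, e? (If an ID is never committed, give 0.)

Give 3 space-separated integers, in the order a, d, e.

Initial committed: {a=19, d=11, e=18}
Op 1: BEGIN: in_txn=True, pending={}
Op 2: UPDATE d=1 (pending; pending now {d=1})
Op 3: UPDATE d=5 (pending; pending now {d=5})
Op 4: UPDATE a=28 (pending; pending now {a=28, d=5})
Op 5: UPDATE a=3 (pending; pending now {a=3, d=5})
Op 6: ROLLBACK: discarded pending ['a', 'd']; in_txn=False
Final committed: {a=19, d=11, e=18}

Answer: 19 11 18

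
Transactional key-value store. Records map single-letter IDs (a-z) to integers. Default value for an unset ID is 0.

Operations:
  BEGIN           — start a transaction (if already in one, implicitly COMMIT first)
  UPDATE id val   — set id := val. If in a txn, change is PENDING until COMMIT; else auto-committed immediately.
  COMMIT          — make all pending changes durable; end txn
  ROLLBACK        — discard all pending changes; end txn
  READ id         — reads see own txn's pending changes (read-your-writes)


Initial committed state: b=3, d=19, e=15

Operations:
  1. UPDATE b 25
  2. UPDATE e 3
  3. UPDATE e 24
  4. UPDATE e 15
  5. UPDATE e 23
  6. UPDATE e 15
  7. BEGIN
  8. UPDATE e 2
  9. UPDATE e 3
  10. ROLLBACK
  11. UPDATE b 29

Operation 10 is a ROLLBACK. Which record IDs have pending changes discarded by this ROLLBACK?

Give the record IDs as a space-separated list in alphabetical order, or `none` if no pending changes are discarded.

Initial committed: {b=3, d=19, e=15}
Op 1: UPDATE b=25 (auto-commit; committed b=25)
Op 2: UPDATE e=3 (auto-commit; committed e=3)
Op 3: UPDATE e=24 (auto-commit; committed e=24)
Op 4: UPDATE e=15 (auto-commit; committed e=15)
Op 5: UPDATE e=23 (auto-commit; committed e=23)
Op 6: UPDATE e=15 (auto-commit; committed e=15)
Op 7: BEGIN: in_txn=True, pending={}
Op 8: UPDATE e=2 (pending; pending now {e=2})
Op 9: UPDATE e=3 (pending; pending now {e=3})
Op 10: ROLLBACK: discarded pending ['e']; in_txn=False
Op 11: UPDATE b=29 (auto-commit; committed b=29)
ROLLBACK at op 10 discards: ['e']

Answer: e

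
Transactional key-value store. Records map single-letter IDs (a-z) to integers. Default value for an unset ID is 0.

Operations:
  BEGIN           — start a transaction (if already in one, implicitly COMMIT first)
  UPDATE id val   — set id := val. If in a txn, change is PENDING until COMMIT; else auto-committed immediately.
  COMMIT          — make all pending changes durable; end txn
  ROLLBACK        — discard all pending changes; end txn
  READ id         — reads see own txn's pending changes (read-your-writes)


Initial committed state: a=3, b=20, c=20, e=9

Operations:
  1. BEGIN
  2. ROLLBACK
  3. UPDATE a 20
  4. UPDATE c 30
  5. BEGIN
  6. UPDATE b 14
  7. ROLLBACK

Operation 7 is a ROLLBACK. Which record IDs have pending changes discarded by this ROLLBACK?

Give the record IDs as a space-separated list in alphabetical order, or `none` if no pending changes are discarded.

Initial committed: {a=3, b=20, c=20, e=9}
Op 1: BEGIN: in_txn=True, pending={}
Op 2: ROLLBACK: discarded pending []; in_txn=False
Op 3: UPDATE a=20 (auto-commit; committed a=20)
Op 4: UPDATE c=30 (auto-commit; committed c=30)
Op 5: BEGIN: in_txn=True, pending={}
Op 6: UPDATE b=14 (pending; pending now {b=14})
Op 7: ROLLBACK: discarded pending ['b']; in_txn=False
ROLLBACK at op 7 discards: ['b']

Answer: b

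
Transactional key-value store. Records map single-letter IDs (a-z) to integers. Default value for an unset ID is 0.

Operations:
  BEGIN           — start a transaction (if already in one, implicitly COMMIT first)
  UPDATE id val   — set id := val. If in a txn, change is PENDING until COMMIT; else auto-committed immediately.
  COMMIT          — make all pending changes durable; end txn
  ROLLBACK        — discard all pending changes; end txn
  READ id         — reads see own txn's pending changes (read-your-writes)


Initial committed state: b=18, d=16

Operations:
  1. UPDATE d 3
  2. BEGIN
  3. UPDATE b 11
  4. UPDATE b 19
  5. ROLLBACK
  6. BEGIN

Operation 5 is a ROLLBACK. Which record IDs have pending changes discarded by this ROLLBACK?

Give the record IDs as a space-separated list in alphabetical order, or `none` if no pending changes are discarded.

Initial committed: {b=18, d=16}
Op 1: UPDATE d=3 (auto-commit; committed d=3)
Op 2: BEGIN: in_txn=True, pending={}
Op 3: UPDATE b=11 (pending; pending now {b=11})
Op 4: UPDATE b=19 (pending; pending now {b=19})
Op 5: ROLLBACK: discarded pending ['b']; in_txn=False
Op 6: BEGIN: in_txn=True, pending={}
ROLLBACK at op 5 discards: ['b']

Answer: b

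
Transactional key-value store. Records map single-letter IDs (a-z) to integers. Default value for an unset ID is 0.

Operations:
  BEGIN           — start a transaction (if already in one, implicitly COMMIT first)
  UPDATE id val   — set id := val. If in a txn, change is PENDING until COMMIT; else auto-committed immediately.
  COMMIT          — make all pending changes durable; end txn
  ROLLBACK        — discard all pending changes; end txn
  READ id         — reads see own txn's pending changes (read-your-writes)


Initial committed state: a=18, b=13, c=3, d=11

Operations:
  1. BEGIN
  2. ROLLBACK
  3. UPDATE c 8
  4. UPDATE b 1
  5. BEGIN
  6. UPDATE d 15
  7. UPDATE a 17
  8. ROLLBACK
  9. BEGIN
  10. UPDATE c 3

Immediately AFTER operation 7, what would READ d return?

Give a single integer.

Initial committed: {a=18, b=13, c=3, d=11}
Op 1: BEGIN: in_txn=True, pending={}
Op 2: ROLLBACK: discarded pending []; in_txn=False
Op 3: UPDATE c=8 (auto-commit; committed c=8)
Op 4: UPDATE b=1 (auto-commit; committed b=1)
Op 5: BEGIN: in_txn=True, pending={}
Op 6: UPDATE d=15 (pending; pending now {d=15})
Op 7: UPDATE a=17 (pending; pending now {a=17, d=15})
After op 7: visible(d) = 15 (pending={a=17, d=15}, committed={a=18, b=1, c=8, d=11})

Answer: 15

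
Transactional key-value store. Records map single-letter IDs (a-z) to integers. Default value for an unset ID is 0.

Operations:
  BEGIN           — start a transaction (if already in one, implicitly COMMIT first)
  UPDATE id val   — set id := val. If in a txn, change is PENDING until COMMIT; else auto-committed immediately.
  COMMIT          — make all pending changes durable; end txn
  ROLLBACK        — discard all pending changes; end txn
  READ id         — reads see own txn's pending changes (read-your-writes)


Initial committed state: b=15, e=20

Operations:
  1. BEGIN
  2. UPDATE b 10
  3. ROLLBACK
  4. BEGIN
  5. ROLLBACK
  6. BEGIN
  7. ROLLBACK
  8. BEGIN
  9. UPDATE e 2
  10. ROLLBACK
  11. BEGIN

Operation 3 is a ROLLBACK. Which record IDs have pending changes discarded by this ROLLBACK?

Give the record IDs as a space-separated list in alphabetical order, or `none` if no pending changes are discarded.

Answer: b

Derivation:
Initial committed: {b=15, e=20}
Op 1: BEGIN: in_txn=True, pending={}
Op 2: UPDATE b=10 (pending; pending now {b=10})
Op 3: ROLLBACK: discarded pending ['b']; in_txn=False
Op 4: BEGIN: in_txn=True, pending={}
Op 5: ROLLBACK: discarded pending []; in_txn=False
Op 6: BEGIN: in_txn=True, pending={}
Op 7: ROLLBACK: discarded pending []; in_txn=False
Op 8: BEGIN: in_txn=True, pending={}
Op 9: UPDATE e=2 (pending; pending now {e=2})
Op 10: ROLLBACK: discarded pending ['e']; in_txn=False
Op 11: BEGIN: in_txn=True, pending={}
ROLLBACK at op 3 discards: ['b']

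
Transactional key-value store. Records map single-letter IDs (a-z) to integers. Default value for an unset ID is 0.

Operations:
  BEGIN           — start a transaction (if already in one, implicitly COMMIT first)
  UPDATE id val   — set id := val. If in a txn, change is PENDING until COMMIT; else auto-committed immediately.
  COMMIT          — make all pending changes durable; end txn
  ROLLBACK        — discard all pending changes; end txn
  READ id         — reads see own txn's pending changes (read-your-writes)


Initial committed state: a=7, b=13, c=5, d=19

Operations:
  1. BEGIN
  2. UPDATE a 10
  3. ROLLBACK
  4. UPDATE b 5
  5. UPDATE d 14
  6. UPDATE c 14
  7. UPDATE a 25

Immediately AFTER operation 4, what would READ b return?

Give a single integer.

Answer: 5

Derivation:
Initial committed: {a=7, b=13, c=5, d=19}
Op 1: BEGIN: in_txn=True, pending={}
Op 2: UPDATE a=10 (pending; pending now {a=10})
Op 3: ROLLBACK: discarded pending ['a']; in_txn=False
Op 4: UPDATE b=5 (auto-commit; committed b=5)
After op 4: visible(b) = 5 (pending={}, committed={a=7, b=5, c=5, d=19})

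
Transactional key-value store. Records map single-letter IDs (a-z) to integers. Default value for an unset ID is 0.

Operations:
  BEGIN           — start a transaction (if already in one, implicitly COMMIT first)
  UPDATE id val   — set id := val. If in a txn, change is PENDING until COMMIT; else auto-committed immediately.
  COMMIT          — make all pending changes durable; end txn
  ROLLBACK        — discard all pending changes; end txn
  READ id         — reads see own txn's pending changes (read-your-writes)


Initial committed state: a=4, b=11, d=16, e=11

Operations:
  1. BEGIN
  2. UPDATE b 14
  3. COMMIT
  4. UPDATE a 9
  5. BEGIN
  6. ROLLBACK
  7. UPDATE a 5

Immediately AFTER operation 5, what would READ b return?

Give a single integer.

Initial committed: {a=4, b=11, d=16, e=11}
Op 1: BEGIN: in_txn=True, pending={}
Op 2: UPDATE b=14 (pending; pending now {b=14})
Op 3: COMMIT: merged ['b'] into committed; committed now {a=4, b=14, d=16, e=11}
Op 4: UPDATE a=9 (auto-commit; committed a=9)
Op 5: BEGIN: in_txn=True, pending={}
After op 5: visible(b) = 14 (pending={}, committed={a=9, b=14, d=16, e=11})

Answer: 14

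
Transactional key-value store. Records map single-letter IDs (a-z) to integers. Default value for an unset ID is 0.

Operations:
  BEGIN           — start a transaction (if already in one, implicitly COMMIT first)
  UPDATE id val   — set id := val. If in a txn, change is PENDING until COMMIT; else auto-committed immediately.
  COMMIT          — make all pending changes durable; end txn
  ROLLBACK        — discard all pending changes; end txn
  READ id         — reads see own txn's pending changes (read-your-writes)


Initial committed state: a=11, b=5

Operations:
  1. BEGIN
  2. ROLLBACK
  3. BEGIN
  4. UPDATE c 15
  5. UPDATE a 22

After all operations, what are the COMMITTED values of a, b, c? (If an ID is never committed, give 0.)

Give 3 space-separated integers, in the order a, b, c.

Initial committed: {a=11, b=5}
Op 1: BEGIN: in_txn=True, pending={}
Op 2: ROLLBACK: discarded pending []; in_txn=False
Op 3: BEGIN: in_txn=True, pending={}
Op 4: UPDATE c=15 (pending; pending now {c=15})
Op 5: UPDATE a=22 (pending; pending now {a=22, c=15})
Final committed: {a=11, b=5}

Answer: 11 5 0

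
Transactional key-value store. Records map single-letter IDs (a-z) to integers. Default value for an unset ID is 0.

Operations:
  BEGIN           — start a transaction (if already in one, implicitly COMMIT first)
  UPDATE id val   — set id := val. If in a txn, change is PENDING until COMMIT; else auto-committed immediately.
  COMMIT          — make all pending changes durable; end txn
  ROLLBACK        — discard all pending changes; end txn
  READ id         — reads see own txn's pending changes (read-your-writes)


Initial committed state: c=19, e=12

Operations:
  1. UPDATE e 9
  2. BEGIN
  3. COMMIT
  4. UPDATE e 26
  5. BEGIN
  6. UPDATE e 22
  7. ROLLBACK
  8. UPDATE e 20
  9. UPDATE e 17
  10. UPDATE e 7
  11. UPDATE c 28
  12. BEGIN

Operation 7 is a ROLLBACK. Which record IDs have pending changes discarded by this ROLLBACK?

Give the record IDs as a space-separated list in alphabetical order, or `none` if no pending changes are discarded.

Initial committed: {c=19, e=12}
Op 1: UPDATE e=9 (auto-commit; committed e=9)
Op 2: BEGIN: in_txn=True, pending={}
Op 3: COMMIT: merged [] into committed; committed now {c=19, e=9}
Op 4: UPDATE e=26 (auto-commit; committed e=26)
Op 5: BEGIN: in_txn=True, pending={}
Op 6: UPDATE e=22 (pending; pending now {e=22})
Op 7: ROLLBACK: discarded pending ['e']; in_txn=False
Op 8: UPDATE e=20 (auto-commit; committed e=20)
Op 9: UPDATE e=17 (auto-commit; committed e=17)
Op 10: UPDATE e=7 (auto-commit; committed e=7)
Op 11: UPDATE c=28 (auto-commit; committed c=28)
Op 12: BEGIN: in_txn=True, pending={}
ROLLBACK at op 7 discards: ['e']

Answer: e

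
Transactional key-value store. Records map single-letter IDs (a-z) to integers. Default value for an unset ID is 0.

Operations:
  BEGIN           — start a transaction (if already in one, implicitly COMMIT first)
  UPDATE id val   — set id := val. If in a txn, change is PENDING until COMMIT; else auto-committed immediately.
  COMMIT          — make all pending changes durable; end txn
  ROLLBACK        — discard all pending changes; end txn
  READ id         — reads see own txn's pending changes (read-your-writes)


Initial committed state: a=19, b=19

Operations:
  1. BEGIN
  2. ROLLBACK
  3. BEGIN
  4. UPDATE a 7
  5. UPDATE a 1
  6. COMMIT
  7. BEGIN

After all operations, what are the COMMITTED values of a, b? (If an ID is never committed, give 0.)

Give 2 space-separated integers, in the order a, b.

Initial committed: {a=19, b=19}
Op 1: BEGIN: in_txn=True, pending={}
Op 2: ROLLBACK: discarded pending []; in_txn=False
Op 3: BEGIN: in_txn=True, pending={}
Op 4: UPDATE a=7 (pending; pending now {a=7})
Op 5: UPDATE a=1 (pending; pending now {a=1})
Op 6: COMMIT: merged ['a'] into committed; committed now {a=1, b=19}
Op 7: BEGIN: in_txn=True, pending={}
Final committed: {a=1, b=19}

Answer: 1 19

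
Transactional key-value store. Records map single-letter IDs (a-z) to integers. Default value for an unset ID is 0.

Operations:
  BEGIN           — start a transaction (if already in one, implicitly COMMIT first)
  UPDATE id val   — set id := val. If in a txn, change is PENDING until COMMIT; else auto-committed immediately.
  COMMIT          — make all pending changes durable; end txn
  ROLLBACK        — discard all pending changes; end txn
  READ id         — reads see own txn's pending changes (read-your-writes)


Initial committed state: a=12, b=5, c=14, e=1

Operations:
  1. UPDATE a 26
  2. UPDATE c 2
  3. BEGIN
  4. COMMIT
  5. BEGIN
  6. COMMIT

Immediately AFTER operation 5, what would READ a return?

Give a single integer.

Answer: 26

Derivation:
Initial committed: {a=12, b=5, c=14, e=1}
Op 1: UPDATE a=26 (auto-commit; committed a=26)
Op 2: UPDATE c=2 (auto-commit; committed c=2)
Op 3: BEGIN: in_txn=True, pending={}
Op 4: COMMIT: merged [] into committed; committed now {a=26, b=5, c=2, e=1}
Op 5: BEGIN: in_txn=True, pending={}
After op 5: visible(a) = 26 (pending={}, committed={a=26, b=5, c=2, e=1})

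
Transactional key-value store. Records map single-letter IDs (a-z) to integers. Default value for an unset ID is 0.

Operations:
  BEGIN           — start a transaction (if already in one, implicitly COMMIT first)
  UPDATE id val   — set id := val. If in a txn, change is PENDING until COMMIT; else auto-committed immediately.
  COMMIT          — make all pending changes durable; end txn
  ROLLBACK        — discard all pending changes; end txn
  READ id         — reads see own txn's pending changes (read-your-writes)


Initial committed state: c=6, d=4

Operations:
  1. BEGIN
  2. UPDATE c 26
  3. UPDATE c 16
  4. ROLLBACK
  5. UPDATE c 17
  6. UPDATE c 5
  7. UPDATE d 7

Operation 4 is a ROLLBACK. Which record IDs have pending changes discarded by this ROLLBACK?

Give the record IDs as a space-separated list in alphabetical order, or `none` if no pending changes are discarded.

Answer: c

Derivation:
Initial committed: {c=6, d=4}
Op 1: BEGIN: in_txn=True, pending={}
Op 2: UPDATE c=26 (pending; pending now {c=26})
Op 3: UPDATE c=16 (pending; pending now {c=16})
Op 4: ROLLBACK: discarded pending ['c']; in_txn=False
Op 5: UPDATE c=17 (auto-commit; committed c=17)
Op 6: UPDATE c=5 (auto-commit; committed c=5)
Op 7: UPDATE d=7 (auto-commit; committed d=7)
ROLLBACK at op 4 discards: ['c']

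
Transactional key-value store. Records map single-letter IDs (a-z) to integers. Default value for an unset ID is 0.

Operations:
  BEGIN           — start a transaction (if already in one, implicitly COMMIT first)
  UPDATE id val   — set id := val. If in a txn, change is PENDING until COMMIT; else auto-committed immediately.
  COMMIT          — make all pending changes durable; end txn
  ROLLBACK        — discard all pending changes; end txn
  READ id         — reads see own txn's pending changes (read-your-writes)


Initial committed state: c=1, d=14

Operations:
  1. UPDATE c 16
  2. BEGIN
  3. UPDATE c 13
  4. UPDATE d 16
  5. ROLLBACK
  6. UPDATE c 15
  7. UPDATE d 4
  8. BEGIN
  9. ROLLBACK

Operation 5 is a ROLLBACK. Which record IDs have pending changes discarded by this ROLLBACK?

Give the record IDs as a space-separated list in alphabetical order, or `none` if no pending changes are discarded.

Answer: c d

Derivation:
Initial committed: {c=1, d=14}
Op 1: UPDATE c=16 (auto-commit; committed c=16)
Op 2: BEGIN: in_txn=True, pending={}
Op 3: UPDATE c=13 (pending; pending now {c=13})
Op 4: UPDATE d=16 (pending; pending now {c=13, d=16})
Op 5: ROLLBACK: discarded pending ['c', 'd']; in_txn=False
Op 6: UPDATE c=15 (auto-commit; committed c=15)
Op 7: UPDATE d=4 (auto-commit; committed d=4)
Op 8: BEGIN: in_txn=True, pending={}
Op 9: ROLLBACK: discarded pending []; in_txn=False
ROLLBACK at op 5 discards: ['c', 'd']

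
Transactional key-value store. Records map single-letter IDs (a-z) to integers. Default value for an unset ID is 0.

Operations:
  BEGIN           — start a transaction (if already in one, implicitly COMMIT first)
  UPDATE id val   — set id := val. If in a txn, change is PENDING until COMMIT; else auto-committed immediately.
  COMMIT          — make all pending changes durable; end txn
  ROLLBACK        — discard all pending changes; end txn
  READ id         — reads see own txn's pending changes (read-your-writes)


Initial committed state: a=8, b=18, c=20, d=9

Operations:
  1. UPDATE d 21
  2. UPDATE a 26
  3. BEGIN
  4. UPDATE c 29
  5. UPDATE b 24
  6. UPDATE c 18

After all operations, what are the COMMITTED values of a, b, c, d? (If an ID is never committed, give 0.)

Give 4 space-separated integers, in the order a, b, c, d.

Answer: 26 18 20 21

Derivation:
Initial committed: {a=8, b=18, c=20, d=9}
Op 1: UPDATE d=21 (auto-commit; committed d=21)
Op 2: UPDATE a=26 (auto-commit; committed a=26)
Op 3: BEGIN: in_txn=True, pending={}
Op 4: UPDATE c=29 (pending; pending now {c=29})
Op 5: UPDATE b=24 (pending; pending now {b=24, c=29})
Op 6: UPDATE c=18 (pending; pending now {b=24, c=18})
Final committed: {a=26, b=18, c=20, d=21}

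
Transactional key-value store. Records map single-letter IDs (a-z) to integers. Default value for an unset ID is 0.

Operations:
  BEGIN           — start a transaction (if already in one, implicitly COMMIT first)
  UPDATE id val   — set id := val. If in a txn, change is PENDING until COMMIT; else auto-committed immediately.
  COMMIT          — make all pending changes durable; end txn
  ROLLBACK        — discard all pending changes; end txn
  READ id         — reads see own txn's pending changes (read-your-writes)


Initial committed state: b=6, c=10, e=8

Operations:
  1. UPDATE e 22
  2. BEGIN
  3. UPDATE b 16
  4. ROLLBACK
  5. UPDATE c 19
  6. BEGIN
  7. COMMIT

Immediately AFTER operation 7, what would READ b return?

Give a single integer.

Initial committed: {b=6, c=10, e=8}
Op 1: UPDATE e=22 (auto-commit; committed e=22)
Op 2: BEGIN: in_txn=True, pending={}
Op 3: UPDATE b=16 (pending; pending now {b=16})
Op 4: ROLLBACK: discarded pending ['b']; in_txn=False
Op 5: UPDATE c=19 (auto-commit; committed c=19)
Op 6: BEGIN: in_txn=True, pending={}
Op 7: COMMIT: merged [] into committed; committed now {b=6, c=19, e=22}
After op 7: visible(b) = 6 (pending={}, committed={b=6, c=19, e=22})

Answer: 6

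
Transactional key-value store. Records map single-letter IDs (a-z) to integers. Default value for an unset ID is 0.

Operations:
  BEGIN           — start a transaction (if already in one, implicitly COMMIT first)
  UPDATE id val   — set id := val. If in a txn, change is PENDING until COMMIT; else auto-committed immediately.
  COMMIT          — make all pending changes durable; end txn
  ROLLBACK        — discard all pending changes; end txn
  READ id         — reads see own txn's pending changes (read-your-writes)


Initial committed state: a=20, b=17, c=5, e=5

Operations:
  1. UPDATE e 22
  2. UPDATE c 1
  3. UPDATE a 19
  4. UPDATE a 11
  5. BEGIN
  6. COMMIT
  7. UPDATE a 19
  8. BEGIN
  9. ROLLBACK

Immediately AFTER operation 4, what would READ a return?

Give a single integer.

Initial committed: {a=20, b=17, c=5, e=5}
Op 1: UPDATE e=22 (auto-commit; committed e=22)
Op 2: UPDATE c=1 (auto-commit; committed c=1)
Op 3: UPDATE a=19 (auto-commit; committed a=19)
Op 4: UPDATE a=11 (auto-commit; committed a=11)
After op 4: visible(a) = 11 (pending={}, committed={a=11, b=17, c=1, e=22})

Answer: 11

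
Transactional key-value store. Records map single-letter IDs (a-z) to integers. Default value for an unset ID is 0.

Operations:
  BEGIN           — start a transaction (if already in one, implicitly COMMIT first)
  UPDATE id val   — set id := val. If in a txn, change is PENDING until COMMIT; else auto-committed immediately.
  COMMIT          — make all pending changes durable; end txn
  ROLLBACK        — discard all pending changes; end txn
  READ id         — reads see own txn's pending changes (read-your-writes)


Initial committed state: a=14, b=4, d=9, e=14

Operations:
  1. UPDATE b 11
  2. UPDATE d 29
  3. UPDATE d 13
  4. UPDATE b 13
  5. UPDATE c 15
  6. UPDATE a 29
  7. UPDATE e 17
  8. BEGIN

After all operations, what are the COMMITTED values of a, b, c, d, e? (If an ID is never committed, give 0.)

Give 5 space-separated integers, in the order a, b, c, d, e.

Initial committed: {a=14, b=4, d=9, e=14}
Op 1: UPDATE b=11 (auto-commit; committed b=11)
Op 2: UPDATE d=29 (auto-commit; committed d=29)
Op 3: UPDATE d=13 (auto-commit; committed d=13)
Op 4: UPDATE b=13 (auto-commit; committed b=13)
Op 5: UPDATE c=15 (auto-commit; committed c=15)
Op 6: UPDATE a=29 (auto-commit; committed a=29)
Op 7: UPDATE e=17 (auto-commit; committed e=17)
Op 8: BEGIN: in_txn=True, pending={}
Final committed: {a=29, b=13, c=15, d=13, e=17}

Answer: 29 13 15 13 17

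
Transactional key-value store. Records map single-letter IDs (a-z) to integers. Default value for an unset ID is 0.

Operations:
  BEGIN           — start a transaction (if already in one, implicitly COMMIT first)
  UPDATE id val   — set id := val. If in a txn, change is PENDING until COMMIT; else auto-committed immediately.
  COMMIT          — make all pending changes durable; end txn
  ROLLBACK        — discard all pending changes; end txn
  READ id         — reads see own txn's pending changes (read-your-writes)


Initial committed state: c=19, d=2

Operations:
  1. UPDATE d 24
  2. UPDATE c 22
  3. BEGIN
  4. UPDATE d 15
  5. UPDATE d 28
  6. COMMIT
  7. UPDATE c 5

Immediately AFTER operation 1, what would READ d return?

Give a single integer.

Answer: 24

Derivation:
Initial committed: {c=19, d=2}
Op 1: UPDATE d=24 (auto-commit; committed d=24)
After op 1: visible(d) = 24 (pending={}, committed={c=19, d=24})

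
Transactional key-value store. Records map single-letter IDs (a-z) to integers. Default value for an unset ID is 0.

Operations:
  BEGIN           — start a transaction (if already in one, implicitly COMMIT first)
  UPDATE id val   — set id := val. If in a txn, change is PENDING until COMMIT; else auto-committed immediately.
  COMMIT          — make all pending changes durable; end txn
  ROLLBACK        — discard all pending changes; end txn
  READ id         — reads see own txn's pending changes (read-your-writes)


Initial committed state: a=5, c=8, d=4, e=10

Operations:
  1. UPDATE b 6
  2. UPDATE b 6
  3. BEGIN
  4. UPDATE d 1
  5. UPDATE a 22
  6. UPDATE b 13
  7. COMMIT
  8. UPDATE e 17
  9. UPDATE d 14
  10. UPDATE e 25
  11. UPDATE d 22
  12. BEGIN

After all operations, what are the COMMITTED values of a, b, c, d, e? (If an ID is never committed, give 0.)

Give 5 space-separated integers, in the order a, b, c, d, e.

Initial committed: {a=5, c=8, d=4, e=10}
Op 1: UPDATE b=6 (auto-commit; committed b=6)
Op 2: UPDATE b=6 (auto-commit; committed b=6)
Op 3: BEGIN: in_txn=True, pending={}
Op 4: UPDATE d=1 (pending; pending now {d=1})
Op 5: UPDATE a=22 (pending; pending now {a=22, d=1})
Op 6: UPDATE b=13 (pending; pending now {a=22, b=13, d=1})
Op 7: COMMIT: merged ['a', 'b', 'd'] into committed; committed now {a=22, b=13, c=8, d=1, e=10}
Op 8: UPDATE e=17 (auto-commit; committed e=17)
Op 9: UPDATE d=14 (auto-commit; committed d=14)
Op 10: UPDATE e=25 (auto-commit; committed e=25)
Op 11: UPDATE d=22 (auto-commit; committed d=22)
Op 12: BEGIN: in_txn=True, pending={}
Final committed: {a=22, b=13, c=8, d=22, e=25}

Answer: 22 13 8 22 25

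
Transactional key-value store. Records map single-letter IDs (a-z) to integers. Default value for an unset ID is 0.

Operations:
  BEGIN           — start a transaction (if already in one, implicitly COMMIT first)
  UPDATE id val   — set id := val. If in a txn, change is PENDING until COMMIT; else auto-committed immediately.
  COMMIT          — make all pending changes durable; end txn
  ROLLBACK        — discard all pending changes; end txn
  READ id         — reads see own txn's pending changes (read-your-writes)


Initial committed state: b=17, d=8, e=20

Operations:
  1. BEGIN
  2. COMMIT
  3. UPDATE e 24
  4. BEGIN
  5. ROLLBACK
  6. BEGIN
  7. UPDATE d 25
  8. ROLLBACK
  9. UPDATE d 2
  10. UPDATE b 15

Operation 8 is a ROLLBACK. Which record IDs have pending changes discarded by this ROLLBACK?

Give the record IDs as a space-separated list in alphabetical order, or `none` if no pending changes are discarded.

Initial committed: {b=17, d=8, e=20}
Op 1: BEGIN: in_txn=True, pending={}
Op 2: COMMIT: merged [] into committed; committed now {b=17, d=8, e=20}
Op 3: UPDATE e=24 (auto-commit; committed e=24)
Op 4: BEGIN: in_txn=True, pending={}
Op 5: ROLLBACK: discarded pending []; in_txn=False
Op 6: BEGIN: in_txn=True, pending={}
Op 7: UPDATE d=25 (pending; pending now {d=25})
Op 8: ROLLBACK: discarded pending ['d']; in_txn=False
Op 9: UPDATE d=2 (auto-commit; committed d=2)
Op 10: UPDATE b=15 (auto-commit; committed b=15)
ROLLBACK at op 8 discards: ['d']

Answer: d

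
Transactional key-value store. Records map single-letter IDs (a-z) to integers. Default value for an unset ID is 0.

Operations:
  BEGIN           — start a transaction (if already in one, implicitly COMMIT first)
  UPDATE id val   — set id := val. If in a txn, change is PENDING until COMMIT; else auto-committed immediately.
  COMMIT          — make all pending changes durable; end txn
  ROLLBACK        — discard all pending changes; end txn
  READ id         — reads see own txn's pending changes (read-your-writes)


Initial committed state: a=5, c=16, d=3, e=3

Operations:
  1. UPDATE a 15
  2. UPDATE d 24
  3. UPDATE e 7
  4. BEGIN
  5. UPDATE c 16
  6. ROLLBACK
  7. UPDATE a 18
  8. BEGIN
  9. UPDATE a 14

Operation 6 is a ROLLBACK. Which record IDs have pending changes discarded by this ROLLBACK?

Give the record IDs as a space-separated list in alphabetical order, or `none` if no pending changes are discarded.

Answer: c

Derivation:
Initial committed: {a=5, c=16, d=3, e=3}
Op 1: UPDATE a=15 (auto-commit; committed a=15)
Op 2: UPDATE d=24 (auto-commit; committed d=24)
Op 3: UPDATE e=7 (auto-commit; committed e=7)
Op 4: BEGIN: in_txn=True, pending={}
Op 5: UPDATE c=16 (pending; pending now {c=16})
Op 6: ROLLBACK: discarded pending ['c']; in_txn=False
Op 7: UPDATE a=18 (auto-commit; committed a=18)
Op 8: BEGIN: in_txn=True, pending={}
Op 9: UPDATE a=14 (pending; pending now {a=14})
ROLLBACK at op 6 discards: ['c']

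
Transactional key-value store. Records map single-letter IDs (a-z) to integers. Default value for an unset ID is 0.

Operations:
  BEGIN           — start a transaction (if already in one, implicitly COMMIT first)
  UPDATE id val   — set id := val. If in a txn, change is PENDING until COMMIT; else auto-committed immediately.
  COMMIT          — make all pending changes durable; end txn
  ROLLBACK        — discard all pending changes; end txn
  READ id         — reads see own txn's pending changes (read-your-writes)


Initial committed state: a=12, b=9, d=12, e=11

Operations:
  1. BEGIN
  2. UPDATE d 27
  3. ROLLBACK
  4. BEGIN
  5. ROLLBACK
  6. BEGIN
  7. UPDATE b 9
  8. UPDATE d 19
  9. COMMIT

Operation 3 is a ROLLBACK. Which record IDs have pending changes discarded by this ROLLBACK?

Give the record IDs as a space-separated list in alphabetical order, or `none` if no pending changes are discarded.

Initial committed: {a=12, b=9, d=12, e=11}
Op 1: BEGIN: in_txn=True, pending={}
Op 2: UPDATE d=27 (pending; pending now {d=27})
Op 3: ROLLBACK: discarded pending ['d']; in_txn=False
Op 4: BEGIN: in_txn=True, pending={}
Op 5: ROLLBACK: discarded pending []; in_txn=False
Op 6: BEGIN: in_txn=True, pending={}
Op 7: UPDATE b=9 (pending; pending now {b=9})
Op 8: UPDATE d=19 (pending; pending now {b=9, d=19})
Op 9: COMMIT: merged ['b', 'd'] into committed; committed now {a=12, b=9, d=19, e=11}
ROLLBACK at op 3 discards: ['d']

Answer: d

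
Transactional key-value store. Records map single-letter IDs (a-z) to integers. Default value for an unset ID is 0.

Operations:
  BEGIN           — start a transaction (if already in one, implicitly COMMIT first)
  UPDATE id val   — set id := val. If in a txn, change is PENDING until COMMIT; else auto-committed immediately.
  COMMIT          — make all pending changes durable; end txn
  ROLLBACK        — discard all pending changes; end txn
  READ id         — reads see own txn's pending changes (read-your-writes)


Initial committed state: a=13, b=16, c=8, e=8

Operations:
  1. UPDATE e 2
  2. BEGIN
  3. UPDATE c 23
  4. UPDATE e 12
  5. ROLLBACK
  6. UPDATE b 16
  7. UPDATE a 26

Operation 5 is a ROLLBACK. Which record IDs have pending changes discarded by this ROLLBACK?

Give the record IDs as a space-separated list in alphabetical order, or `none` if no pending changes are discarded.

Answer: c e

Derivation:
Initial committed: {a=13, b=16, c=8, e=8}
Op 1: UPDATE e=2 (auto-commit; committed e=2)
Op 2: BEGIN: in_txn=True, pending={}
Op 3: UPDATE c=23 (pending; pending now {c=23})
Op 4: UPDATE e=12 (pending; pending now {c=23, e=12})
Op 5: ROLLBACK: discarded pending ['c', 'e']; in_txn=False
Op 6: UPDATE b=16 (auto-commit; committed b=16)
Op 7: UPDATE a=26 (auto-commit; committed a=26)
ROLLBACK at op 5 discards: ['c', 'e']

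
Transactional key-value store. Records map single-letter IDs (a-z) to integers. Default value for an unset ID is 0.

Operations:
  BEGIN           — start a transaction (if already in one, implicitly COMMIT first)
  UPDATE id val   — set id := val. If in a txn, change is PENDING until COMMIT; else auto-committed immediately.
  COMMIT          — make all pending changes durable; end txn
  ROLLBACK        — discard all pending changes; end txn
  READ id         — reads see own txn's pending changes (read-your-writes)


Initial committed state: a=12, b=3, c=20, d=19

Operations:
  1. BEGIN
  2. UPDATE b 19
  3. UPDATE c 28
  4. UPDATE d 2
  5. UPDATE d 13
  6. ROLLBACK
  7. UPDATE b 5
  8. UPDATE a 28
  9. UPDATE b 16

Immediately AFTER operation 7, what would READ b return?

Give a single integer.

Initial committed: {a=12, b=3, c=20, d=19}
Op 1: BEGIN: in_txn=True, pending={}
Op 2: UPDATE b=19 (pending; pending now {b=19})
Op 3: UPDATE c=28 (pending; pending now {b=19, c=28})
Op 4: UPDATE d=2 (pending; pending now {b=19, c=28, d=2})
Op 5: UPDATE d=13 (pending; pending now {b=19, c=28, d=13})
Op 6: ROLLBACK: discarded pending ['b', 'c', 'd']; in_txn=False
Op 7: UPDATE b=5 (auto-commit; committed b=5)
After op 7: visible(b) = 5 (pending={}, committed={a=12, b=5, c=20, d=19})

Answer: 5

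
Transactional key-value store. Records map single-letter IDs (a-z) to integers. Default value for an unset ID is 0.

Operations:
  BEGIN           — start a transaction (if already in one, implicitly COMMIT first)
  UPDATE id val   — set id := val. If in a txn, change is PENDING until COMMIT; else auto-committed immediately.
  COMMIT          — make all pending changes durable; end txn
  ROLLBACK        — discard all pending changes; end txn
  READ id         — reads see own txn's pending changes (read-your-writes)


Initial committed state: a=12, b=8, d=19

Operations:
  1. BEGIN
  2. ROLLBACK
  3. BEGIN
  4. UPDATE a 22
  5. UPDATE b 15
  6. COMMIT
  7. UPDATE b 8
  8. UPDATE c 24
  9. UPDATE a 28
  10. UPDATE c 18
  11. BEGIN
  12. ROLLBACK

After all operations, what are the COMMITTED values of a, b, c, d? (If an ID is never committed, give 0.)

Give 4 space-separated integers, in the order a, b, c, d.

Answer: 28 8 18 19

Derivation:
Initial committed: {a=12, b=8, d=19}
Op 1: BEGIN: in_txn=True, pending={}
Op 2: ROLLBACK: discarded pending []; in_txn=False
Op 3: BEGIN: in_txn=True, pending={}
Op 4: UPDATE a=22 (pending; pending now {a=22})
Op 5: UPDATE b=15 (pending; pending now {a=22, b=15})
Op 6: COMMIT: merged ['a', 'b'] into committed; committed now {a=22, b=15, d=19}
Op 7: UPDATE b=8 (auto-commit; committed b=8)
Op 8: UPDATE c=24 (auto-commit; committed c=24)
Op 9: UPDATE a=28 (auto-commit; committed a=28)
Op 10: UPDATE c=18 (auto-commit; committed c=18)
Op 11: BEGIN: in_txn=True, pending={}
Op 12: ROLLBACK: discarded pending []; in_txn=False
Final committed: {a=28, b=8, c=18, d=19}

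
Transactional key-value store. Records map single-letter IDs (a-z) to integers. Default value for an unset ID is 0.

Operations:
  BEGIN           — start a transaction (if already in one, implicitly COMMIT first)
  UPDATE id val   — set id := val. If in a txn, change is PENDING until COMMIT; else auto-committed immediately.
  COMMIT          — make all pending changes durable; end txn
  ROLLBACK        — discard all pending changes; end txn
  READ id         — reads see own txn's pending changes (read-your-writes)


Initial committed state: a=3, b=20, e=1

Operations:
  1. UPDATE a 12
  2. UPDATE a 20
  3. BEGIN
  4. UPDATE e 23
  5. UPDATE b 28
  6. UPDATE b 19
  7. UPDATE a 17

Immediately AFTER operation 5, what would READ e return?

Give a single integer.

Initial committed: {a=3, b=20, e=1}
Op 1: UPDATE a=12 (auto-commit; committed a=12)
Op 2: UPDATE a=20 (auto-commit; committed a=20)
Op 3: BEGIN: in_txn=True, pending={}
Op 4: UPDATE e=23 (pending; pending now {e=23})
Op 5: UPDATE b=28 (pending; pending now {b=28, e=23})
After op 5: visible(e) = 23 (pending={b=28, e=23}, committed={a=20, b=20, e=1})

Answer: 23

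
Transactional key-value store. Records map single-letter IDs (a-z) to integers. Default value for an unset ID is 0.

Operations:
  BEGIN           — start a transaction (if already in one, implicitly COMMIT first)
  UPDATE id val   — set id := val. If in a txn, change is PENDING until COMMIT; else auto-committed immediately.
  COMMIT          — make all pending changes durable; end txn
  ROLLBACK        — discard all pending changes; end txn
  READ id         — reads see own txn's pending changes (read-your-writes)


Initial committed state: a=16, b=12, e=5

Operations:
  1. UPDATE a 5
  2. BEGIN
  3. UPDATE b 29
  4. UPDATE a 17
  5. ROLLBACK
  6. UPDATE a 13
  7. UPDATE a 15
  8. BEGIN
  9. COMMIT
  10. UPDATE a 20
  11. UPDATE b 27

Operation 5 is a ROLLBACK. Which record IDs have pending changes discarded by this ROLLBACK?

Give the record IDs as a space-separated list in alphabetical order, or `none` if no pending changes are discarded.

Answer: a b

Derivation:
Initial committed: {a=16, b=12, e=5}
Op 1: UPDATE a=5 (auto-commit; committed a=5)
Op 2: BEGIN: in_txn=True, pending={}
Op 3: UPDATE b=29 (pending; pending now {b=29})
Op 4: UPDATE a=17 (pending; pending now {a=17, b=29})
Op 5: ROLLBACK: discarded pending ['a', 'b']; in_txn=False
Op 6: UPDATE a=13 (auto-commit; committed a=13)
Op 7: UPDATE a=15 (auto-commit; committed a=15)
Op 8: BEGIN: in_txn=True, pending={}
Op 9: COMMIT: merged [] into committed; committed now {a=15, b=12, e=5}
Op 10: UPDATE a=20 (auto-commit; committed a=20)
Op 11: UPDATE b=27 (auto-commit; committed b=27)
ROLLBACK at op 5 discards: ['a', 'b']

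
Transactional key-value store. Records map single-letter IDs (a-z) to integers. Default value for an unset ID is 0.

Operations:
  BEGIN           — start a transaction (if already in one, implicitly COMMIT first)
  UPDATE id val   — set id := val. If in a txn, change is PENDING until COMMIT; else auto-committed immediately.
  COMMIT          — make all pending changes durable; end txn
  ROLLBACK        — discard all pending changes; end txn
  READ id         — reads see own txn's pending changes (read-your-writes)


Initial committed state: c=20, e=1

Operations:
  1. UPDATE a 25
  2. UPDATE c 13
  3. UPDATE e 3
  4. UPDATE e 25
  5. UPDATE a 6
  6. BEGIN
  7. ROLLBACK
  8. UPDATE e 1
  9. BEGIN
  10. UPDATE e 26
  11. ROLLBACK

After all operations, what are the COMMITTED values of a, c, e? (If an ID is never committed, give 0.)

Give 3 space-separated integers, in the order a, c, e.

Answer: 6 13 1

Derivation:
Initial committed: {c=20, e=1}
Op 1: UPDATE a=25 (auto-commit; committed a=25)
Op 2: UPDATE c=13 (auto-commit; committed c=13)
Op 3: UPDATE e=3 (auto-commit; committed e=3)
Op 4: UPDATE e=25 (auto-commit; committed e=25)
Op 5: UPDATE a=6 (auto-commit; committed a=6)
Op 6: BEGIN: in_txn=True, pending={}
Op 7: ROLLBACK: discarded pending []; in_txn=False
Op 8: UPDATE e=1 (auto-commit; committed e=1)
Op 9: BEGIN: in_txn=True, pending={}
Op 10: UPDATE e=26 (pending; pending now {e=26})
Op 11: ROLLBACK: discarded pending ['e']; in_txn=False
Final committed: {a=6, c=13, e=1}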